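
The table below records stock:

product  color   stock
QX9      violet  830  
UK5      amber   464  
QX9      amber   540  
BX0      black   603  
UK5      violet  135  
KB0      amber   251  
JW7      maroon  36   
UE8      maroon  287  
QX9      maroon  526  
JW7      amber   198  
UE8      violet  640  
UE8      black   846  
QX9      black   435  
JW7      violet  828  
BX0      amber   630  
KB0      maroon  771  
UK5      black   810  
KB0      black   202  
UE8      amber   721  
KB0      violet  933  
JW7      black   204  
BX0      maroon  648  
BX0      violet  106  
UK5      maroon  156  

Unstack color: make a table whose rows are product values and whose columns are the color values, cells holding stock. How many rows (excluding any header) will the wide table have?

6

6 distinct product values → 6 rows.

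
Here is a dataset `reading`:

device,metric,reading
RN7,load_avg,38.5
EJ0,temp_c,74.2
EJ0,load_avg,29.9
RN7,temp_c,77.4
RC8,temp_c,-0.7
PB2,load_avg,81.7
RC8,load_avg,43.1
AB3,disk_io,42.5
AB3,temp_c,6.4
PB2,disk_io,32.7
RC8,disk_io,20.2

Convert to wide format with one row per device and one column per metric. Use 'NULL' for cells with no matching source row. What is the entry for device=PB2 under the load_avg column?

81.7

The long row with device=PB2, metric=load_avg has reading=81.7.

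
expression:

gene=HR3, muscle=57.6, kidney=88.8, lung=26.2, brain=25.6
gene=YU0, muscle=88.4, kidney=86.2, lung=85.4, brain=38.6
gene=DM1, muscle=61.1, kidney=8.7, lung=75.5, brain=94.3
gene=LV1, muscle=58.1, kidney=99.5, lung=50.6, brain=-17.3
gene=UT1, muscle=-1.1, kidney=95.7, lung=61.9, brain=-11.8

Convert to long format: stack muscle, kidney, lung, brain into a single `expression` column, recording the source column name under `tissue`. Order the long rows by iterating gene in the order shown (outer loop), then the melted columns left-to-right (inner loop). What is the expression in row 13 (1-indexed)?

58.1

20 rows total (5 × 4). Row 13: index ⌊(13-1)/4⌋ = 3 into gene → LV1; (13-1) mod 4 = 0 into the melted columns → muscle.
So row 13 is (LV1, muscle, 58.1); expression = 58.1.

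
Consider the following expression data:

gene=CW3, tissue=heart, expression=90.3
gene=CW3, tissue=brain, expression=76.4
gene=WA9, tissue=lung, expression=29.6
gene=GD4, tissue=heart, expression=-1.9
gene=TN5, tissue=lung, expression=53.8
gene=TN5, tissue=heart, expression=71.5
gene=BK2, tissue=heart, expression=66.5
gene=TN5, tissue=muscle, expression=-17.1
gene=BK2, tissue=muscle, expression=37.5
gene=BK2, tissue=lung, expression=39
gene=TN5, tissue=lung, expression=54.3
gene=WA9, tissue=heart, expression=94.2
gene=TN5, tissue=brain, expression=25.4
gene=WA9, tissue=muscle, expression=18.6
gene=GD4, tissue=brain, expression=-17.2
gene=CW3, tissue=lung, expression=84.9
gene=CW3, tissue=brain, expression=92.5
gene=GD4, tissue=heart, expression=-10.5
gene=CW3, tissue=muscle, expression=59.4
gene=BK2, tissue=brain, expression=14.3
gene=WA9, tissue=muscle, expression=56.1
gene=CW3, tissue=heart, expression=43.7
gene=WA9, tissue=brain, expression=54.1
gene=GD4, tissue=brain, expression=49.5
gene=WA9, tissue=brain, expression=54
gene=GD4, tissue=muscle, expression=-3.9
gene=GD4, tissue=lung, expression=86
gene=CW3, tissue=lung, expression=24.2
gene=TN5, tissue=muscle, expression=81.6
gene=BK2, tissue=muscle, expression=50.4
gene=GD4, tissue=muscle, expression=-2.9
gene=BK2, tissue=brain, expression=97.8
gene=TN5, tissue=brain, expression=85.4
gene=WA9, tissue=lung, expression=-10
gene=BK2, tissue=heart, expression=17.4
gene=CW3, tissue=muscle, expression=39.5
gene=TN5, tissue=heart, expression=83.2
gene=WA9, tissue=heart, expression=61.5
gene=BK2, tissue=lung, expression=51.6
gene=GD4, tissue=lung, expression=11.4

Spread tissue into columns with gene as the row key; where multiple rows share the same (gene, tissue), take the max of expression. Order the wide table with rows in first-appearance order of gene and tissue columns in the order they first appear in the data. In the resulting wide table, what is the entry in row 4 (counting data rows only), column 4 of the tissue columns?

81.6

With rows in first-appearance order of gene, row 4 is gene=TN5. tissue columns in first-appearance order: heart, brain, lung, muscle; column 4 is muscle.
Long rows with gene=TN5, tissue=muscle: max(-17.1, 81.6) = 81.6.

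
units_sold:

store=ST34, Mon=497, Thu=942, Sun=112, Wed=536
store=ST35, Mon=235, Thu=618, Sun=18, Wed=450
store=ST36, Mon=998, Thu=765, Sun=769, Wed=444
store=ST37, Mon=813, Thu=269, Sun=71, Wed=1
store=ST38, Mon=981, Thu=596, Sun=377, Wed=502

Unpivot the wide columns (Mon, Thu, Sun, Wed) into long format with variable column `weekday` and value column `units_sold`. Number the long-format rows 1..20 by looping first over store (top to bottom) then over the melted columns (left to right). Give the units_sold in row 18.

20 rows total (5 × 4). Row 18: index ⌊(18-1)/4⌋ = 4 into store → ST38; (18-1) mod 4 = 1 into the melted columns → Thu.
So row 18 is (ST38, Thu, 596); units_sold = 596.

596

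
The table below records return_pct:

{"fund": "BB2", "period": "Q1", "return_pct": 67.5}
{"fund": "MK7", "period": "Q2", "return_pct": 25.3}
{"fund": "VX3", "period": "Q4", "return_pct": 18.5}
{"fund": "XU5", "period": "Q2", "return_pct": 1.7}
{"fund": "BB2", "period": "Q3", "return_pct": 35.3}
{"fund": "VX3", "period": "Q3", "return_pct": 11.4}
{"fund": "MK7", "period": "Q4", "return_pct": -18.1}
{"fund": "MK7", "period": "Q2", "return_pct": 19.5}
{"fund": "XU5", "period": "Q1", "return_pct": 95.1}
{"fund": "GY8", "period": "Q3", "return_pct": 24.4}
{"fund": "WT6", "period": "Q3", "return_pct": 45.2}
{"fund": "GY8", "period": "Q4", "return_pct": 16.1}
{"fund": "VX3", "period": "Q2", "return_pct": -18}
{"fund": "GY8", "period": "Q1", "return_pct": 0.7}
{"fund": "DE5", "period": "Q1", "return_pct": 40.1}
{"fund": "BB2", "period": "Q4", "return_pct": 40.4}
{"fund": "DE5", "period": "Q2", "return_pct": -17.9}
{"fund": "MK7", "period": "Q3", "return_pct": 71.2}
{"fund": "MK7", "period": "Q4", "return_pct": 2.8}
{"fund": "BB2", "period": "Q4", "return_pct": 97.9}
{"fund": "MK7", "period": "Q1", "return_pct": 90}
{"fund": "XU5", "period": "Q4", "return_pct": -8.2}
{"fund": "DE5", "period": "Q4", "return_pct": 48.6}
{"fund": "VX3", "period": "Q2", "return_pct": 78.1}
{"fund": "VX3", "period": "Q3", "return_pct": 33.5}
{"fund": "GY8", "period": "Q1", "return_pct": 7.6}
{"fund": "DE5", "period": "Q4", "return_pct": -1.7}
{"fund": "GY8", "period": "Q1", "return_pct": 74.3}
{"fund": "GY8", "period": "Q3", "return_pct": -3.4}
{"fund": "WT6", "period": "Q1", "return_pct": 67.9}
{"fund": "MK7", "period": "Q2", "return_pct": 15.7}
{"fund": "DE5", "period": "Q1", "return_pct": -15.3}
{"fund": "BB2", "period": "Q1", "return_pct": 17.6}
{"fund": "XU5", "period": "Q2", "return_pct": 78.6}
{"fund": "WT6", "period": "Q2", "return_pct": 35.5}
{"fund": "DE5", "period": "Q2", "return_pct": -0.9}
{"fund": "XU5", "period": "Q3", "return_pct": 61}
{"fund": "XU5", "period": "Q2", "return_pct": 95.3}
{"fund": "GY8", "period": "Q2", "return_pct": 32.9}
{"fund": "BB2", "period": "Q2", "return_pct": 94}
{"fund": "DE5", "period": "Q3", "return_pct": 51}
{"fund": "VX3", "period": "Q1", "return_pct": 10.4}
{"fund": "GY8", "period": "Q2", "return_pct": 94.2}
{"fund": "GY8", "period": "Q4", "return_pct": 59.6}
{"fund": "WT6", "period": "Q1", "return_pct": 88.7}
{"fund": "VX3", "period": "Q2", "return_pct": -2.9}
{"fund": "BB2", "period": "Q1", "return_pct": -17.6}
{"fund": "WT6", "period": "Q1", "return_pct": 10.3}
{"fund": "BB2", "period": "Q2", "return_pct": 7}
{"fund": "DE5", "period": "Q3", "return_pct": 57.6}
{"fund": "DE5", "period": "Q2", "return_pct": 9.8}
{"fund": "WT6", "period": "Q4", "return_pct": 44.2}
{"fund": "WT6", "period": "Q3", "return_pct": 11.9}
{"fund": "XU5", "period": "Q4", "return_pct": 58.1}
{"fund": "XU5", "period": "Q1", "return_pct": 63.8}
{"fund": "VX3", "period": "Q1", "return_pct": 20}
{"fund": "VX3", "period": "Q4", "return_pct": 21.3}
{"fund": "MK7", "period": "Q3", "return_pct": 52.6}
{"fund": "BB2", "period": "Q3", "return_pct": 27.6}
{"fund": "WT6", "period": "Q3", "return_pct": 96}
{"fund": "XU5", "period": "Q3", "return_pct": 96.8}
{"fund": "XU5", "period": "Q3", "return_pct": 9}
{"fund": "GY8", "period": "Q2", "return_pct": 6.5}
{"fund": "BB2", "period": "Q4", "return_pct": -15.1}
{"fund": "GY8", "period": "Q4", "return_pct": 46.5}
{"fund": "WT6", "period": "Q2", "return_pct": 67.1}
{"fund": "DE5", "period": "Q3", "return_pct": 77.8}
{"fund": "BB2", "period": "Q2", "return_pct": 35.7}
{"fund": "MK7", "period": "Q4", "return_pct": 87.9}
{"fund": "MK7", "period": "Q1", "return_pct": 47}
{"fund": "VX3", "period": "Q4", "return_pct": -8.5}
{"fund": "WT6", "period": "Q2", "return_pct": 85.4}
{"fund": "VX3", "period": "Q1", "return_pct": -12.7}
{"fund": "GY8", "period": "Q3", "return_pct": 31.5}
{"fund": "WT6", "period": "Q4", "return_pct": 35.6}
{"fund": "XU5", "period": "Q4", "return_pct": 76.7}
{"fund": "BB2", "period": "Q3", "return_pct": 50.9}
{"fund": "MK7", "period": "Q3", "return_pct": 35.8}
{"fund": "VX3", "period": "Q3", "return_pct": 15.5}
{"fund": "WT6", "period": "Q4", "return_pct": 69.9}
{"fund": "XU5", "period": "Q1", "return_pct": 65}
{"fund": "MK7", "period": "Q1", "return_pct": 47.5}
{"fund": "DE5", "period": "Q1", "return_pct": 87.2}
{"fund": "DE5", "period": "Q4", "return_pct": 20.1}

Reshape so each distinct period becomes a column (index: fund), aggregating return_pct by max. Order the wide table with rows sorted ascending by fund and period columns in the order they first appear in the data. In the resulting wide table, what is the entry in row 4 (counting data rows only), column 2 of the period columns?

25.3

With rows sorted ascending by fund, row 4 is fund=MK7. period columns in first-appearance order: Q1, Q2, Q4, Q3; column 2 is Q2.
Long rows with fund=MK7, period=Q2: max(25.3, 19.5, 15.7) = 25.3.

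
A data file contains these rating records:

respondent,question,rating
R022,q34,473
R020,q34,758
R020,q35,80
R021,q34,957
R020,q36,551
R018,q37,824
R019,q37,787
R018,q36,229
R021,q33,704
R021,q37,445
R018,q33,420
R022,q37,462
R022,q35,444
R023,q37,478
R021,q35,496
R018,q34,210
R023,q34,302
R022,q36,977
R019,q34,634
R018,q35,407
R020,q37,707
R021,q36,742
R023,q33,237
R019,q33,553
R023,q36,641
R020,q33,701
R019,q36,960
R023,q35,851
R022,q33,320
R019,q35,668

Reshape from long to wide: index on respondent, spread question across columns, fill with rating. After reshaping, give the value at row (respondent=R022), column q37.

Wide layout: rows indexed by respondent, columns are the 5 distinct question values (q34, q35, q36, q37, q33).
Cell (respondent=R022, question=q37) draws from the long row where respondent=R022 and question=q37, which has rating=462.

462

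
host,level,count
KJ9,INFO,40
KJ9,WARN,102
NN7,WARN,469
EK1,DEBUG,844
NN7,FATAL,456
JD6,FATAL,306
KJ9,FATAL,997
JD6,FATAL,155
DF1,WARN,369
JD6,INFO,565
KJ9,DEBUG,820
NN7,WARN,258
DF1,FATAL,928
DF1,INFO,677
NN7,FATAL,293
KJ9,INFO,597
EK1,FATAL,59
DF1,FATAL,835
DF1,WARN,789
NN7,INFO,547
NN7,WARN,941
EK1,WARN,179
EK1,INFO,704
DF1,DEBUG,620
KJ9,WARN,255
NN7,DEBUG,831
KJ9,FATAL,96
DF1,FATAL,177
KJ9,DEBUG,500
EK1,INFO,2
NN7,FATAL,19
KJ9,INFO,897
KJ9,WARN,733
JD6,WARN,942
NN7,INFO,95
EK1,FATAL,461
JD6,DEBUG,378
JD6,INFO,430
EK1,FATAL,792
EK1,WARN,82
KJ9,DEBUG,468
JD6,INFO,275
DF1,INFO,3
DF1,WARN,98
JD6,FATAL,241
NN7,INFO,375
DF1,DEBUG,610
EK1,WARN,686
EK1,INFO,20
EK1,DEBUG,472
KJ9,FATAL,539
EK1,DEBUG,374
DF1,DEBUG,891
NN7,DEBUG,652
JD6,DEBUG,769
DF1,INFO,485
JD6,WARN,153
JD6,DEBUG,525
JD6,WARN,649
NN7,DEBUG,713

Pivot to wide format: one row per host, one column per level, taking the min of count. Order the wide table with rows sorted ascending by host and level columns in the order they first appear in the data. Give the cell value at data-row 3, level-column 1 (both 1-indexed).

275

With rows sorted ascending by host, row 3 is host=JD6. level columns in first-appearance order: INFO, WARN, DEBUG, FATAL; column 1 is INFO.
Long rows with host=JD6, level=INFO: min(565, 430, 275) = 275.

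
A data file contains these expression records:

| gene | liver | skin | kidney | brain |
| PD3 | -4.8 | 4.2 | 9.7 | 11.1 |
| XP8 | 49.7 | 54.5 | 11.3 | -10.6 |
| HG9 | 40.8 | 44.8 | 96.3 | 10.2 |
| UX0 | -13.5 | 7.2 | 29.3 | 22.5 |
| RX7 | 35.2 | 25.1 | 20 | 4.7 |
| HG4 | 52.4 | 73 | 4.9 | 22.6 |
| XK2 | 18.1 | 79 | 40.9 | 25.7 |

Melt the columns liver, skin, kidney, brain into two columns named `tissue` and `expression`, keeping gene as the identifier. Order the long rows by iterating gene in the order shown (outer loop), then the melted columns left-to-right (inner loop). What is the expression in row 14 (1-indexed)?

7.2

28 rows total (7 × 4). Row 14: index ⌊(14-1)/4⌋ = 3 into gene → UX0; (14-1) mod 4 = 1 into the melted columns → skin.
So row 14 is (UX0, skin, 7.2); expression = 7.2.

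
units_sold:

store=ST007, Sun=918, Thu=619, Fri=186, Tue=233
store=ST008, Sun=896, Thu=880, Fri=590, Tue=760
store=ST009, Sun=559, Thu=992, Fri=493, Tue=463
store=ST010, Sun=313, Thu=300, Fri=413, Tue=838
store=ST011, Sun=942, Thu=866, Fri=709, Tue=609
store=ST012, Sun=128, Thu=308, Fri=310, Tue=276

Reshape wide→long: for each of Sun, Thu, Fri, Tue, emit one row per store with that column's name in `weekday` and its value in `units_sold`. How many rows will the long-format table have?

6 store values × 4 melted columns = 24 rows.

24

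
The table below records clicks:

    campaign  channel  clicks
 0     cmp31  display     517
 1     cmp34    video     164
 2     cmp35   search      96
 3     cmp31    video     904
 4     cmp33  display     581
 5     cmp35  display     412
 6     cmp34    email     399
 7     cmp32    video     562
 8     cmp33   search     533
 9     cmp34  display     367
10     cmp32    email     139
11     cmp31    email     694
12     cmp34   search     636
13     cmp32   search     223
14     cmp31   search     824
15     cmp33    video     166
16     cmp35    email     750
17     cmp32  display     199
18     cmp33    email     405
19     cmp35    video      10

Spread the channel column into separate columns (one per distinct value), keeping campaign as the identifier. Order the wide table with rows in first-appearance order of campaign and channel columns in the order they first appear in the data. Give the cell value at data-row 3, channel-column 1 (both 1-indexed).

With rows in first-appearance order of campaign, row 3 is campaign=cmp35. channel columns in first-appearance order: display, video, search, email; column 1 is display.
Long rows with campaign=cmp35, channel=display: clicks = 412.

412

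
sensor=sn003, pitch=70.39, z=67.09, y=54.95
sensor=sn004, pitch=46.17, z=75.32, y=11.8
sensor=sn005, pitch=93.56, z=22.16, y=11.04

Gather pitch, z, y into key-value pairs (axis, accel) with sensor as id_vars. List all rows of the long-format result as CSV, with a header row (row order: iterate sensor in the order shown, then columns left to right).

Each (sensor, column) pair becomes one row: 3 × 3 = 9 rows.
For example, (sn003, pitch) → accel=70.39.

sensor,axis,accel
sn003,pitch,70.39
sn003,z,67.09
sn003,y,54.95
sn004,pitch,46.17
sn004,z,75.32
sn004,y,11.8
sn005,pitch,93.56
sn005,z,22.16
sn005,y,11.04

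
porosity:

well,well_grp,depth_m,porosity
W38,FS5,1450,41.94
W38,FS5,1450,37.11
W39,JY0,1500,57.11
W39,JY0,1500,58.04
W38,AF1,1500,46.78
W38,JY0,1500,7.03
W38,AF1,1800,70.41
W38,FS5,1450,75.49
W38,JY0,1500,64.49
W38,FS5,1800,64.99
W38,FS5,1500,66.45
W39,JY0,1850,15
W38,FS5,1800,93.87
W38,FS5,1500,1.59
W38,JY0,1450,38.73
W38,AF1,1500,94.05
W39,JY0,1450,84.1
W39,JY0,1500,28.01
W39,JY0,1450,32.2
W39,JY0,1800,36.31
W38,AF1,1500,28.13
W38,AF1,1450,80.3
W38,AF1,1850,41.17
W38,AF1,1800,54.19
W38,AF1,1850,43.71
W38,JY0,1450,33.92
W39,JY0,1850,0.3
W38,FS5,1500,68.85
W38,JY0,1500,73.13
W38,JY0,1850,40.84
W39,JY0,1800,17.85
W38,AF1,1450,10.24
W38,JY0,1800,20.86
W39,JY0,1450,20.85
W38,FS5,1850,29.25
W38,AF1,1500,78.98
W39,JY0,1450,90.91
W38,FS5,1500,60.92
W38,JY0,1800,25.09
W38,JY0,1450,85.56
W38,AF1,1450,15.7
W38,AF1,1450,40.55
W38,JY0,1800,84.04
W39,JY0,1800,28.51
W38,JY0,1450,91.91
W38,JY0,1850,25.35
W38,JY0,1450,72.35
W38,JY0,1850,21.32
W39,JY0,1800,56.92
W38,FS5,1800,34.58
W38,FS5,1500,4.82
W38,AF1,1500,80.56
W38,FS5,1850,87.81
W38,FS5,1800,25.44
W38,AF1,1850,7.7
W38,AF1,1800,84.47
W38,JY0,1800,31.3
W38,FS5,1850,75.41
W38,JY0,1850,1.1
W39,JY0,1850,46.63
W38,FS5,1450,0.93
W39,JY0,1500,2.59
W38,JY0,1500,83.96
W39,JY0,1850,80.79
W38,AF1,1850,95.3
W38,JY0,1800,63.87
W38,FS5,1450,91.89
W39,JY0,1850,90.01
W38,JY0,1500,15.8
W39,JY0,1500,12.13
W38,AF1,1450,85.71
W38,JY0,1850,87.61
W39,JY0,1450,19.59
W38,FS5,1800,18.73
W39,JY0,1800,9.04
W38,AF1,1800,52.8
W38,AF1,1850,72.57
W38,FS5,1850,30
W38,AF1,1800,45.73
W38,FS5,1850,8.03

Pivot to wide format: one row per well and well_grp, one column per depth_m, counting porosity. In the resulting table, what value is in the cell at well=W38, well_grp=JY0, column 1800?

Rows with well=W38, well_grp=JY0 and depth_m=1800: porosity values are 20.86, 25.09, 84.04, 31.3, 63.87.
5 rows match — count = 5.

5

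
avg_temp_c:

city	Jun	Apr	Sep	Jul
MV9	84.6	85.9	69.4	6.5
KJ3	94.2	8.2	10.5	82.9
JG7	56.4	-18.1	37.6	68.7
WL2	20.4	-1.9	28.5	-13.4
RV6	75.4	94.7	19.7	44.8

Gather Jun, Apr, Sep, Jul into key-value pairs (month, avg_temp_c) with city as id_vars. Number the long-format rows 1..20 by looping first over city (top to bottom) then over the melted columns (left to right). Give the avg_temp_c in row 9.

56.4

20 rows total (5 × 4). Row 9: index ⌊(9-1)/4⌋ = 2 into city → JG7; (9-1) mod 4 = 0 into the melted columns → Jun.
So row 9 is (JG7, Jun, 56.4); avg_temp_c = 56.4.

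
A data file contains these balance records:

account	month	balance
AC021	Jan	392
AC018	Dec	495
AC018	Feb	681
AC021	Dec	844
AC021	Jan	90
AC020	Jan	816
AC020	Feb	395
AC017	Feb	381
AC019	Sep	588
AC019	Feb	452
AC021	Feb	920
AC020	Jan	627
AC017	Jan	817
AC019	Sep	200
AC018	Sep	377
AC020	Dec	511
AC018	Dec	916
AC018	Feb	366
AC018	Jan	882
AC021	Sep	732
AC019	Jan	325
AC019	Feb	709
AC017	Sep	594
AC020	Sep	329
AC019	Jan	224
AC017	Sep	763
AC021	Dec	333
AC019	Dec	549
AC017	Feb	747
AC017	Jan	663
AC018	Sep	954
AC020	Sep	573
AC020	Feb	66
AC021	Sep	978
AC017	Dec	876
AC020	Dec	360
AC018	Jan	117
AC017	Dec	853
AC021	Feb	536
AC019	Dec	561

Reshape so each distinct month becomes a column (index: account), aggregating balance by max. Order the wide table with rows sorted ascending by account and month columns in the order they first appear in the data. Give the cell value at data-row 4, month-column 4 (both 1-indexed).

573

With rows sorted ascending by account, row 4 is account=AC020. month columns in first-appearance order: Jan, Dec, Feb, Sep; column 4 is Sep.
Long rows with account=AC020, month=Sep: max(329, 573) = 573.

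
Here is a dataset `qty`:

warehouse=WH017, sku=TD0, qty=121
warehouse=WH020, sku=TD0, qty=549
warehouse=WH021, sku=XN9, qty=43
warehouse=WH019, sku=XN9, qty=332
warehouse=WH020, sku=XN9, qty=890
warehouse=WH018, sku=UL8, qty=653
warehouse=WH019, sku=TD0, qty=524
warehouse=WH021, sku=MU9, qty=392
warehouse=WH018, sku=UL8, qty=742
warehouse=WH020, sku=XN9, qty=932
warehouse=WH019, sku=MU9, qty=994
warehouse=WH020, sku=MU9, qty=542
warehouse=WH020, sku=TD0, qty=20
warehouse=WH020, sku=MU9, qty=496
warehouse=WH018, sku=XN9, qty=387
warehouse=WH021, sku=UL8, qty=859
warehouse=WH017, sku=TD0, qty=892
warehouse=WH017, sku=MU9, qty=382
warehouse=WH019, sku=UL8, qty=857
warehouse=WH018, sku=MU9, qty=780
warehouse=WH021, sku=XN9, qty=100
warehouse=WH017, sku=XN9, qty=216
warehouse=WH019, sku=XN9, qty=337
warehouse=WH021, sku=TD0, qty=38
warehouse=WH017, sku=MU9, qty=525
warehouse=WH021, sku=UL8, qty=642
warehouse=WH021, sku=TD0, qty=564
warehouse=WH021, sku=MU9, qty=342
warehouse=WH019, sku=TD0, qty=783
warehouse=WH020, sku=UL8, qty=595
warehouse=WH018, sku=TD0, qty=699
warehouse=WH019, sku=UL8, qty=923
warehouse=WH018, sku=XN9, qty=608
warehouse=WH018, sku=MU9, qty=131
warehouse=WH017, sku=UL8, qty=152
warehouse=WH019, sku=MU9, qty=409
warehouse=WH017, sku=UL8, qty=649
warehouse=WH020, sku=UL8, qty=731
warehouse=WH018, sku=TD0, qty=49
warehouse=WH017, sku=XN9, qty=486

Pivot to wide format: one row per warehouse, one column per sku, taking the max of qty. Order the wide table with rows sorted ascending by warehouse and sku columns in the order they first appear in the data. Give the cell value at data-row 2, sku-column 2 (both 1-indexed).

608

With rows sorted ascending by warehouse, row 2 is warehouse=WH018. sku columns in first-appearance order: TD0, XN9, UL8, MU9; column 2 is XN9.
Long rows with warehouse=WH018, sku=XN9: max(387, 608) = 608.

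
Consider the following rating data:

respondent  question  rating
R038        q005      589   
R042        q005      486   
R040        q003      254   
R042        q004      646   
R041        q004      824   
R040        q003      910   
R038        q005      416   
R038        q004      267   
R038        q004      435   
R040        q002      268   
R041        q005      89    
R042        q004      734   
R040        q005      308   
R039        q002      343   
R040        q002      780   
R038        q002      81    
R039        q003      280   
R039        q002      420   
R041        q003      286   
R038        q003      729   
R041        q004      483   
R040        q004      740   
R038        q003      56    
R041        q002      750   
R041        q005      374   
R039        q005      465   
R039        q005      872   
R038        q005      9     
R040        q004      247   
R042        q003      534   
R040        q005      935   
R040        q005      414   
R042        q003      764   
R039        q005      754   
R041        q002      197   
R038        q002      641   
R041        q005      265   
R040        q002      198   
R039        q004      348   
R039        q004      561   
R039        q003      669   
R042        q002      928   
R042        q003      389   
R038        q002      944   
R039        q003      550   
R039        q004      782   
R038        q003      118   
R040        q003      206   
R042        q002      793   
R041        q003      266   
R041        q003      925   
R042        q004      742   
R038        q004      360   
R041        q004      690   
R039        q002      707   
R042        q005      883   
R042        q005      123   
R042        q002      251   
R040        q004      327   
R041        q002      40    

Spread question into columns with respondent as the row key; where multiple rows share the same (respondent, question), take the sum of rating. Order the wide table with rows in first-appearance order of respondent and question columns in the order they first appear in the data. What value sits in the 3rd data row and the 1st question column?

With rows in first-appearance order of respondent, row 3 is respondent=R040. question columns in first-appearance order: q005, q003, q004, q002; column 1 is q005.
Long rows with respondent=R040, question=q005: 308 + 935 + 414 = 1657.

1657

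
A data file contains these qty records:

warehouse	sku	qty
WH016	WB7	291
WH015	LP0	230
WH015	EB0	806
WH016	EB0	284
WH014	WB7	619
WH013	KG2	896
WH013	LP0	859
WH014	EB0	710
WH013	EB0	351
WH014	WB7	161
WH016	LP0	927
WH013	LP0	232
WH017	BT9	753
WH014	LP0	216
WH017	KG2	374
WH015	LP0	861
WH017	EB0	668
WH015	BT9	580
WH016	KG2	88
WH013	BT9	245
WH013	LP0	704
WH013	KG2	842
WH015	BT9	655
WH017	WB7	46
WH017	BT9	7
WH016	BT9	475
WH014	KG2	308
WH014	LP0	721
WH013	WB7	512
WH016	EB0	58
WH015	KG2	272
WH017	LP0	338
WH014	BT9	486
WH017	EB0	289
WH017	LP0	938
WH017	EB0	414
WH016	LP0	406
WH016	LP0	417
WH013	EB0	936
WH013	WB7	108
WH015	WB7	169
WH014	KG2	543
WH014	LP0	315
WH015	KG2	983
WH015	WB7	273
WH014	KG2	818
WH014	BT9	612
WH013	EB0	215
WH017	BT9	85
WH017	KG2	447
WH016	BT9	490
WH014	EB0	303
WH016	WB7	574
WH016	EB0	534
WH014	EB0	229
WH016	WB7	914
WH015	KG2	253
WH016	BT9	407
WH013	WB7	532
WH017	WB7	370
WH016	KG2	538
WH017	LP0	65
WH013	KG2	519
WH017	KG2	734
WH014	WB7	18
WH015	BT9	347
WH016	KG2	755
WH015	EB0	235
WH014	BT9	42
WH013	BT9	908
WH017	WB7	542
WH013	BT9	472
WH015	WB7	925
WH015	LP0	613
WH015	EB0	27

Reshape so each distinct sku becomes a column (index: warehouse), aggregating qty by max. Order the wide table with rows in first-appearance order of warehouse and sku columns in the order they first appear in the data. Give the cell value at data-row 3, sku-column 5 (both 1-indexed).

With rows in first-appearance order of warehouse, row 3 is warehouse=WH014. sku columns in first-appearance order: WB7, LP0, EB0, KG2, BT9; column 5 is BT9.
Long rows with warehouse=WH014, sku=BT9: max(486, 612, 42) = 612.

612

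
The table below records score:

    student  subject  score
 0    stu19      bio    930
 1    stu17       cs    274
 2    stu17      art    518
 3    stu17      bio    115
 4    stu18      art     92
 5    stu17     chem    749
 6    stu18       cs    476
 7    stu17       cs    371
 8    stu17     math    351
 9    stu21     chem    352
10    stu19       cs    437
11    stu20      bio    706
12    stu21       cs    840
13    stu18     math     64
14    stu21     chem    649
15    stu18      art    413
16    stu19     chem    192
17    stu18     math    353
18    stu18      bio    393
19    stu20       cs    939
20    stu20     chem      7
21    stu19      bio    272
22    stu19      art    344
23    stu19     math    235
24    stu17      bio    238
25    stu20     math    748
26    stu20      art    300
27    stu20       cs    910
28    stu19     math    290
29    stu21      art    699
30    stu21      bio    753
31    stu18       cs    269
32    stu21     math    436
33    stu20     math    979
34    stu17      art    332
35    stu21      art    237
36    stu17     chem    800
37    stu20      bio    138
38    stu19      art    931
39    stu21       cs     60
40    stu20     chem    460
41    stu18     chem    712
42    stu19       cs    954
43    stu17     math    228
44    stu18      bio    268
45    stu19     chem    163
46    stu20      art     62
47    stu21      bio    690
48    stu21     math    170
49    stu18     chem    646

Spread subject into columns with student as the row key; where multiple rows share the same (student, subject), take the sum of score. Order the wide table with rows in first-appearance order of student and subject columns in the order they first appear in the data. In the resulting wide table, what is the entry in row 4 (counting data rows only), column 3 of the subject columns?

With rows in first-appearance order of student, row 4 is student=stu21. subject columns in first-appearance order: bio, cs, art, chem, math; column 3 is art.
Long rows with student=stu21, subject=art: 699 + 237 = 936.

936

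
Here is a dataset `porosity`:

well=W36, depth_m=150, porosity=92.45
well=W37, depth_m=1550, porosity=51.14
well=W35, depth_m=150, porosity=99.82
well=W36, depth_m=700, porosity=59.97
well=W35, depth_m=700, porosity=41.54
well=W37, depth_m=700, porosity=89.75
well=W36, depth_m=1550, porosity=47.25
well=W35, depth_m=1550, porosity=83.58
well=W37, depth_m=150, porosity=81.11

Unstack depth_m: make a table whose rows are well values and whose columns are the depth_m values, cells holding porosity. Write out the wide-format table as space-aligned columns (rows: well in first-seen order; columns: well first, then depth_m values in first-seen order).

Columns: well plus the 3 distinct depth_m values (150, 1550, 700).
For example, row W36 column 150 takes porosity=92.45 from the long row (W36, 150).

well  150    1550   700  
W36   92.45  47.25  59.97
W37   81.11  51.14  89.75
W35   99.82  83.58  41.54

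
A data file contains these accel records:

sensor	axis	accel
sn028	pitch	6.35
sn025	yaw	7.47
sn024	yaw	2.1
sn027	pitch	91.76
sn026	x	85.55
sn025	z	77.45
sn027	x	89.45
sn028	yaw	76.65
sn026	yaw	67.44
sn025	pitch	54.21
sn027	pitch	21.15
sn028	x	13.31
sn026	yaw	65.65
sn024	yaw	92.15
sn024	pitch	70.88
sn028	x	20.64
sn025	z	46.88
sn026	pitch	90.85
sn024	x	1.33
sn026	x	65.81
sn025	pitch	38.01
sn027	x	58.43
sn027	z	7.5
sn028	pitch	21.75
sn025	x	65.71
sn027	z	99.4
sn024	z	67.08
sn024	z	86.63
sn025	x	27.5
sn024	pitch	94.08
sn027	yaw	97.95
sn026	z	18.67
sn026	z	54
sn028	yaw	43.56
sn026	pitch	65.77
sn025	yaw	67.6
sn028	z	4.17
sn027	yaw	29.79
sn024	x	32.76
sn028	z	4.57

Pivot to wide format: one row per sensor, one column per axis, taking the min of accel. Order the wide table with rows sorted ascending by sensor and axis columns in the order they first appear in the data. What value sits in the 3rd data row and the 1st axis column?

65.77

With rows sorted ascending by sensor, row 3 is sensor=sn026. axis columns in first-appearance order: pitch, yaw, x, z; column 1 is pitch.
Long rows with sensor=sn026, axis=pitch: min(90.85, 65.77) = 65.77.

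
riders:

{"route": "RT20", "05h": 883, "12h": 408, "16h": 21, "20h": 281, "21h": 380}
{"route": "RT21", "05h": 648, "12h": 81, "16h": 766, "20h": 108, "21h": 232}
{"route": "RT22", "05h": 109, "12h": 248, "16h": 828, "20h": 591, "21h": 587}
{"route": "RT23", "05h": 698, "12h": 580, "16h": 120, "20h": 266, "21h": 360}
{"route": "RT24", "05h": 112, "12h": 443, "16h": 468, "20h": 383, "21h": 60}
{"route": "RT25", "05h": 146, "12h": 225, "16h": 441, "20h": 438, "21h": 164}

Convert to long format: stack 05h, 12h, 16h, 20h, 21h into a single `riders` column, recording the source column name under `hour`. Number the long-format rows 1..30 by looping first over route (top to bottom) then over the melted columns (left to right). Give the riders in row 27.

225

30 rows total (6 × 5). Row 27: index ⌊(27-1)/5⌋ = 5 into route → RT25; (27-1) mod 5 = 1 into the melted columns → 12h.
So row 27 is (RT25, 12h, 225); riders = 225.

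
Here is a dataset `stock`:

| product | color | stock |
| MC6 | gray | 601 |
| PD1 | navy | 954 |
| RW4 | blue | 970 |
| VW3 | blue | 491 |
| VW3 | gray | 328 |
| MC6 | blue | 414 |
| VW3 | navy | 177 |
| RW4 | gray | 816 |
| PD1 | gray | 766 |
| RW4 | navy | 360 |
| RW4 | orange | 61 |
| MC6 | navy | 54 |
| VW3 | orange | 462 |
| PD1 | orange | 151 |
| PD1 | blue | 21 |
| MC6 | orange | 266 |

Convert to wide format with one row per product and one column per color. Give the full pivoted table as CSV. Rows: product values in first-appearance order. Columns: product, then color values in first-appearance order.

Columns: product plus the 4 distinct color values (gray, navy, blue, orange).
For example, row MC6 column gray takes stock=601 from the long row (MC6, gray).

product,gray,navy,blue,orange
MC6,601,54,414,266
PD1,766,954,21,151
RW4,816,360,970,61
VW3,328,177,491,462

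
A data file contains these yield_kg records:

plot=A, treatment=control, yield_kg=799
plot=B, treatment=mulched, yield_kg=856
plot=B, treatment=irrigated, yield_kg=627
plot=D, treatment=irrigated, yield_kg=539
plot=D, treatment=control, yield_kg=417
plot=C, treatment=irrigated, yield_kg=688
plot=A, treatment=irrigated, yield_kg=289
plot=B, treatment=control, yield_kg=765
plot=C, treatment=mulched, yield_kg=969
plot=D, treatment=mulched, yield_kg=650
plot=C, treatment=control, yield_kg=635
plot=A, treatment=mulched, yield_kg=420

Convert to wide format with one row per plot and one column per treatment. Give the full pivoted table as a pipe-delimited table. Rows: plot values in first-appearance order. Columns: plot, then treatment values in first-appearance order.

Columns: plot plus the 3 distinct treatment values (control, mulched, irrigated).
For example, row A column control takes yield_kg=799 from the long row (A, control).

| plot | control | mulched | irrigated |
| A | 799 | 420 | 289 |
| B | 765 | 856 | 627 |
| D | 417 | 650 | 539 |
| C | 635 | 969 | 688 |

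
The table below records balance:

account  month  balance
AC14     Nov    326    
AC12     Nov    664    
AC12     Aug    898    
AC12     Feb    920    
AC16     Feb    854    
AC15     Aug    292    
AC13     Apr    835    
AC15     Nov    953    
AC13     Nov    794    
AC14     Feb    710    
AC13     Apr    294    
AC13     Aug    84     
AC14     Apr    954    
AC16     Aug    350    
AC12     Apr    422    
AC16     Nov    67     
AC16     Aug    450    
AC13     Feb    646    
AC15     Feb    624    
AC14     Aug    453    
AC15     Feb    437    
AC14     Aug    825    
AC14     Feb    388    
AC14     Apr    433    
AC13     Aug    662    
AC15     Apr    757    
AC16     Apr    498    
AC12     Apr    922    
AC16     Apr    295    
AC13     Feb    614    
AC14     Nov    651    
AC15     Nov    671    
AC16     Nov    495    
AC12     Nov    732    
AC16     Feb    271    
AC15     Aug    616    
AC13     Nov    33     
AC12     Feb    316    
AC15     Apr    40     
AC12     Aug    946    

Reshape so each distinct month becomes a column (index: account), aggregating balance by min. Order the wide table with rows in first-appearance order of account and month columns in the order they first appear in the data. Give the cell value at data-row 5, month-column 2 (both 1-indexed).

84

With rows in first-appearance order of account, row 5 is account=AC13. month columns in first-appearance order: Nov, Aug, Feb, Apr; column 2 is Aug.
Long rows with account=AC13, month=Aug: min(84, 662) = 84.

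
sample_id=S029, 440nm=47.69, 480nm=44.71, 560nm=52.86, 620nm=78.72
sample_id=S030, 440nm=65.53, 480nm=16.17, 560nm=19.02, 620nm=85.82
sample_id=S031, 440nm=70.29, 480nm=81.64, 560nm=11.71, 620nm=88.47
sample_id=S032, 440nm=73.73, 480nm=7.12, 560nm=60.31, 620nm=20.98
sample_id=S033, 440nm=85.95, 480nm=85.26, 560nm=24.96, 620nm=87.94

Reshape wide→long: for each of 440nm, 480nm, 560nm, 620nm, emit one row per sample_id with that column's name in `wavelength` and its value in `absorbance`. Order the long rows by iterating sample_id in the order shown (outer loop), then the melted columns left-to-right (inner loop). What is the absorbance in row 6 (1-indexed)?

16.17

20 rows total (5 × 4). Row 6: index ⌊(6-1)/4⌋ = 1 into sample_id → S030; (6-1) mod 4 = 1 into the melted columns → 480nm.
So row 6 is (S030, 480nm, 16.17); absorbance = 16.17.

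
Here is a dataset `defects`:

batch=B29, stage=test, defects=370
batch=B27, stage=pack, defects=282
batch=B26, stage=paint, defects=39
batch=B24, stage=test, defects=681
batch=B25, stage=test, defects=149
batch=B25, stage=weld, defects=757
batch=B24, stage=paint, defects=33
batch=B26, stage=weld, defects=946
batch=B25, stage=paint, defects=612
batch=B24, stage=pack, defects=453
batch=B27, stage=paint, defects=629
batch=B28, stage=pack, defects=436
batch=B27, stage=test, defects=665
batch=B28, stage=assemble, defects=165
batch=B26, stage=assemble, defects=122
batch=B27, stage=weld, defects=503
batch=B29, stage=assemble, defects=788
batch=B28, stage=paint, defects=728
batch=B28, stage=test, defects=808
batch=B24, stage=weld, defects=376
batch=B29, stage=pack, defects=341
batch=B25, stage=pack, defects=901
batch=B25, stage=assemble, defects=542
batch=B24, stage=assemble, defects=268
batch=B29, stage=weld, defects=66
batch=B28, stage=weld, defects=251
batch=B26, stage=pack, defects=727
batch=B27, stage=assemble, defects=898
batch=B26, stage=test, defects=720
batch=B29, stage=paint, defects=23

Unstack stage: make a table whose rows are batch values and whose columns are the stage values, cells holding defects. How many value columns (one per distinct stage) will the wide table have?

5

5 distinct stage values: weld, paint, assemble, pack, test.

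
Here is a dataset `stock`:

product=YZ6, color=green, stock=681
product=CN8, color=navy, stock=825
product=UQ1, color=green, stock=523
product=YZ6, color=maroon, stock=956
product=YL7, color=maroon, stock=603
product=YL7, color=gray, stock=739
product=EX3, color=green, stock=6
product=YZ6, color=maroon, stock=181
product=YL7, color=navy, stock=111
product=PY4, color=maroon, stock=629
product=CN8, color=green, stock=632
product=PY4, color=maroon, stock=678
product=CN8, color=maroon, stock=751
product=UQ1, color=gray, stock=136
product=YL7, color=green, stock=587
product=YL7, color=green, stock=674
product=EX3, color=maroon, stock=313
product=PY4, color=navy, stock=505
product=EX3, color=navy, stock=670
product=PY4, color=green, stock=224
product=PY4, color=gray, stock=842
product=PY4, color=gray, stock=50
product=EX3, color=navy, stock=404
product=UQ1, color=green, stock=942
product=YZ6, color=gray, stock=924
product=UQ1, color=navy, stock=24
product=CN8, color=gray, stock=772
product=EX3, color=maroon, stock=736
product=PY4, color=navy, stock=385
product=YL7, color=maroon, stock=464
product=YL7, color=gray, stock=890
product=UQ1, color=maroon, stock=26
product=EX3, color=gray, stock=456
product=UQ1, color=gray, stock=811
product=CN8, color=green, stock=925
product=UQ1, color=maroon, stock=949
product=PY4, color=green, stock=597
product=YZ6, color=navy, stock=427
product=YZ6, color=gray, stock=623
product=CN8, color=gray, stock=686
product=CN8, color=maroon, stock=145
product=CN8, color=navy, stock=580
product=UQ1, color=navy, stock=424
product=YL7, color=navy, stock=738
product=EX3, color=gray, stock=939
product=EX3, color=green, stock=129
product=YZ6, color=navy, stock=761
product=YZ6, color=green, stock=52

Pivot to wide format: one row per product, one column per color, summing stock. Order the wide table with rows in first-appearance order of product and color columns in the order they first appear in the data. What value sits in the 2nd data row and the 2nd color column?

1405

With rows in first-appearance order of product, row 2 is product=CN8. color columns in first-appearance order: green, navy, maroon, gray; column 2 is navy.
Long rows with product=CN8, color=navy: 825 + 580 = 1405.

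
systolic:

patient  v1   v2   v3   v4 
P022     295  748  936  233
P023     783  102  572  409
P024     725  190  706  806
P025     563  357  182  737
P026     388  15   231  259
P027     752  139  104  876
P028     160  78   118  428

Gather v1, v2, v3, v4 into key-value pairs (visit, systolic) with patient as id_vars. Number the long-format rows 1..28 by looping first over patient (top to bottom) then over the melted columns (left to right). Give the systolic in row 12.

28 rows total (7 × 4). Row 12: index ⌊(12-1)/4⌋ = 2 into patient → P024; (12-1) mod 4 = 3 into the melted columns → v4.
So row 12 is (P024, v4, 806); systolic = 806.

806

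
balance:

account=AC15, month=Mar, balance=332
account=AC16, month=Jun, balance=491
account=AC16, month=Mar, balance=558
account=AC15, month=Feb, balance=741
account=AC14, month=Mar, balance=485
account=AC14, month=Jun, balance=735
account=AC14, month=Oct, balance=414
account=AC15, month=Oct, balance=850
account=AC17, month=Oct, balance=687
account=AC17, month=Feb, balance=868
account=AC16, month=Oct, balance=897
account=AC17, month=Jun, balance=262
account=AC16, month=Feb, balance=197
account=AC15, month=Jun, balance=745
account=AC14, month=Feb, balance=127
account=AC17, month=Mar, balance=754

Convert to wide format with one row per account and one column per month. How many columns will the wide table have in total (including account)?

1 column for account plus 4 distinct month values → 5 columns.

5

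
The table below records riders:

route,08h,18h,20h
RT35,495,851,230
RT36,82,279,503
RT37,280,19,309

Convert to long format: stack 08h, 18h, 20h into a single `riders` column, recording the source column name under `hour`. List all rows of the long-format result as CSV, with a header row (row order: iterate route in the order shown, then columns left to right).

route,hour,riders
RT35,08h,495
RT35,18h,851
RT35,20h,230
RT36,08h,82
RT36,18h,279
RT36,20h,503
RT37,08h,280
RT37,18h,19
RT37,20h,309

Each (route, column) pair becomes one row: 3 × 3 = 9 rows.
For example, (RT35, 08h) → riders=495.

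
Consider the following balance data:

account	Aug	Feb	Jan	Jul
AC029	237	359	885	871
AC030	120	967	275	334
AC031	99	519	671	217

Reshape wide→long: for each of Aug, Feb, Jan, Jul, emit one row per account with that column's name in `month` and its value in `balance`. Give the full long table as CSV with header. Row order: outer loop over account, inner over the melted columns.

Each (account, column) pair becomes one row: 3 × 4 = 12 rows.
For example, (AC029, Aug) → balance=237.

account,month,balance
AC029,Aug,237
AC029,Feb,359
AC029,Jan,885
AC029,Jul,871
AC030,Aug,120
AC030,Feb,967
AC030,Jan,275
AC030,Jul,334
AC031,Aug,99
AC031,Feb,519
AC031,Jan,671
AC031,Jul,217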